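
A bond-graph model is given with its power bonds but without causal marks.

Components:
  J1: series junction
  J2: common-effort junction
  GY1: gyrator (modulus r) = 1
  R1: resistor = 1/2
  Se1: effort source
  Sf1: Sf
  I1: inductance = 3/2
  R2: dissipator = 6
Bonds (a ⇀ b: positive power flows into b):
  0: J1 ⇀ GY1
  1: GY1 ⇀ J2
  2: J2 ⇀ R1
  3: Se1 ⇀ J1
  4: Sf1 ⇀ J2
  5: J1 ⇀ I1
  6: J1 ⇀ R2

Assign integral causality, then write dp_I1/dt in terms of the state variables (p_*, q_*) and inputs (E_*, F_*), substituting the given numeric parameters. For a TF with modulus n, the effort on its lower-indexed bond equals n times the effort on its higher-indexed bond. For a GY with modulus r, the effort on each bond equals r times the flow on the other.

dp_I1/dt = E_Se1 + F_Sf1 - 16*p_I1/3

bond 3 stroke→J1  (Se1 (Se) sets effort on bond)
bond 4 stroke→Sf1  (Sf1 fixes flow; stroke at Sf1)
bond 5 stroke→I1  (I1 integral (f out))
bond 0 stroke→J1  (common-f at J1 fixed by 5)
bond 6 stroke→J1  (1-jn J1 has f-setter on 5)
bond 1 stroke→J2  (through GY1, causality inverts; strokes same side of GY1)
bond 2 stroke→R1  (J2: bond 1 brought effort, rest push out)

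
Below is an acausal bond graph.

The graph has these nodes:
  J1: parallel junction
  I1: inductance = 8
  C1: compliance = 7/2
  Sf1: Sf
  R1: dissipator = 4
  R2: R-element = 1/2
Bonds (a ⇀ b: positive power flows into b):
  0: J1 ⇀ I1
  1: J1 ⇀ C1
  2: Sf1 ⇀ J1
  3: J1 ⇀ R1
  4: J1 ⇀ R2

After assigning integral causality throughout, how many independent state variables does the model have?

2  (C1, I1 all integral)

b2 stroke→Sf1  (source Sf1 imposes f)
b0 stroke→I1  (I1 integral (f out))
b1 stroke→J1  (C1: C, integral causality)
b3 stroke→R1  (J1 effort already set via bond 1)
b4 stroke→R2  (J1: bond 1 brought effort, rest push out)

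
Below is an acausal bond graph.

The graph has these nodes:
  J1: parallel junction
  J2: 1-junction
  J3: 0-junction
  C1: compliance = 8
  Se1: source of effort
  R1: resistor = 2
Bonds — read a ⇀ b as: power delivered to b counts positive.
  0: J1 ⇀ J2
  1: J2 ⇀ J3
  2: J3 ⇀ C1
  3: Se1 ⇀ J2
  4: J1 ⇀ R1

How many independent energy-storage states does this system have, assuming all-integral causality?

1  (C1 all integral)

β3 stroke at J2  (Se1 fixes effort; stroke away)
β2 stroke at J3  (C1: C, integral causality)
β1 stroke at J2  (J3: bond 2 brought effort, rest push out)
β0 stroke at J1  (only one flow-in slot at J2)
β4 stroke at R1  (0-jn J1 has e-setter on 0)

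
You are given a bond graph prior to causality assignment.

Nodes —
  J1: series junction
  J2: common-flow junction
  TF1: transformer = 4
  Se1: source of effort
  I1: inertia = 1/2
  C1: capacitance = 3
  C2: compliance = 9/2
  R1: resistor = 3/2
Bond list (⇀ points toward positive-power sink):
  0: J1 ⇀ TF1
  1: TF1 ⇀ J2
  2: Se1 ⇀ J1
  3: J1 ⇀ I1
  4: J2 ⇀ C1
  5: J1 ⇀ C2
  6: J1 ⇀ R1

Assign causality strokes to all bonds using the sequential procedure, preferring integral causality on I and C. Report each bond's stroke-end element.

#0 →J1
#1 →TF1
#2 →J1
#3 →I1
#4 →J2
#5 →J1
#6 →J1

#2 →J1  (Se1 fixes effort; stroke away)
#3 →I1  (prefer integral on I1)
#0 →J1  (J1 flow already set via bond 3)
#5 →J1  (J1 flow already set via bond 3)
#6 →J1  (J1 flow already set via bond 3)
#1 →TF1  (through TF1, causality passes straight; one stroke at TF1)
#4 →J2  (J2 flow already set via bond 1)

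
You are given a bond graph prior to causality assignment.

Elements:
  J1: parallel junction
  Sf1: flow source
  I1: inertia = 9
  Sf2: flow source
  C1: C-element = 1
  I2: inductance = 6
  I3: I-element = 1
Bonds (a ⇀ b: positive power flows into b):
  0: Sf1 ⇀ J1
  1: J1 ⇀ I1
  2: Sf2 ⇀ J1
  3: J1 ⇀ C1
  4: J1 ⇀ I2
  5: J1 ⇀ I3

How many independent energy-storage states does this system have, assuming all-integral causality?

#0 |Sf1  (Sf1: flow source, stroke at near end)
#2 |Sf2  (source Sf2 imposes f)
#1 |I1  (I1: I, integral causality)
#3 |J1  (C1 integral (e out))
#4 |I2  (0-jn J1 has e-setter on 3)
#5 |I3  (0-jn J1 has e-setter on 3)

4  (C1, I1, I2, I3 all integral)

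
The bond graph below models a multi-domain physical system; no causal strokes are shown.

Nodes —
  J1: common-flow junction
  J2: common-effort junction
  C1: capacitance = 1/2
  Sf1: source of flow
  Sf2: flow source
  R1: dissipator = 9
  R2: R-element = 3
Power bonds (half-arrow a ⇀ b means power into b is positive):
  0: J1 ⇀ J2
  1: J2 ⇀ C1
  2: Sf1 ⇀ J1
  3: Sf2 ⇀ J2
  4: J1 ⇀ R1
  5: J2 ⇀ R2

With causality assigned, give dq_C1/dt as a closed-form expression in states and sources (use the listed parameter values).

dq_C1/dt = F_Sf1 + F_Sf2 - 2*q_C1/3

b2 stroke at Sf1  (source Sf1 imposes f)
b3 stroke at Sf2  (source Sf2 imposes f)
b0 stroke at J1  (common-f at J1 fixed by 2)
b4 stroke at J1  (common-f at J1 fixed by 2)
b1 stroke at J2  (C1 integral (e out))
b5 stroke at R2  (0-jn J2 has e-setter on 1)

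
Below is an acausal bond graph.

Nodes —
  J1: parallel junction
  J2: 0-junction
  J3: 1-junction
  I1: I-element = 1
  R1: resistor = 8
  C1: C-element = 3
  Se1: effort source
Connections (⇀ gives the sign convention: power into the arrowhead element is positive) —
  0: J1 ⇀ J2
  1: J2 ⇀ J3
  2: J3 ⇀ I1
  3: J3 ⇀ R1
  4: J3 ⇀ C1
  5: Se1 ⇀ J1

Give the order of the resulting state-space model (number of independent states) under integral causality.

2  (C1, I1 all integral)

b5 stroke→J1  (Se1: effort source, stroke at far end)
b0 stroke→J2  (0-jn J1 has e-setter on 5)
b1 stroke→J3  (0-jn J2 has e-setter on 0)
b2 stroke→I1  (I1 outputs flow p/I1)
b3 stroke→J3  (1-jn J3 has f-setter on 2)
b4 stroke→J3  (J3: bond 2 brought flow, rest push out)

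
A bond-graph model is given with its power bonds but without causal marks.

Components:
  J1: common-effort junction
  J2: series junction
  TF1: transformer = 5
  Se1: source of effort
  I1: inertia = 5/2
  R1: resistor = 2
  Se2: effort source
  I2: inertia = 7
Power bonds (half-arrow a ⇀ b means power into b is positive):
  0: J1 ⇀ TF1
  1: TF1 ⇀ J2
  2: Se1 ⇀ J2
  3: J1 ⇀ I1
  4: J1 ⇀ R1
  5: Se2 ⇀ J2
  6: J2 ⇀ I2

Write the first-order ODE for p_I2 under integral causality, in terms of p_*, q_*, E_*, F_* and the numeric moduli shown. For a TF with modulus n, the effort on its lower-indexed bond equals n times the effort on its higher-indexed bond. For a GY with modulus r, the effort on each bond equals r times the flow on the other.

dp_I2/dt = E_Se1 + E_Se2 - 4*p_I1/25 - 2*p_I2/175

β2 |J2  (Se1 (Se) sets effort on bond)
β5 |J2  (Se2: effort source, stroke at far end)
β3 |I1  (prefer integral on I1)
β6 |I2  (I2: I, integral causality)
β1 |J2  (J2: bond 6 brought flow, rest push out)
β0 |TF1  (through TF1, causality passes straight; one stroke at TF1)
β4 |J1  (J1 needs exactly one e-in)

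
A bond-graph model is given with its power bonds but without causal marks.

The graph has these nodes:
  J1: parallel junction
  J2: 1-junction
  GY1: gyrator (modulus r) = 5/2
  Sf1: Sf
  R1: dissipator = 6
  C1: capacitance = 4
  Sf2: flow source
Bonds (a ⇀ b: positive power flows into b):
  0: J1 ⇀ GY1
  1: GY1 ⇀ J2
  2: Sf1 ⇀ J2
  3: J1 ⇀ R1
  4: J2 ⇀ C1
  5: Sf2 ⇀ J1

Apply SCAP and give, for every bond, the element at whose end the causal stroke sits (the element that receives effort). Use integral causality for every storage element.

bond 2 |Sf1  (Sf1 fixes flow; stroke at Sf1)
bond 5 |Sf2  (source Sf2 imposes f)
bond 1 |J2  (1-jn J2 has f-setter on 2)
bond 4 |J2  (common-f at J2 fixed by 2)
bond 0 |J1  (GY1 both-in/both-out from 1)
bond 3 |R1  (J1 effort already set via bond 0)

b0 |J1
b1 |J2
b2 |Sf1
b3 |R1
b4 |J2
b5 |Sf2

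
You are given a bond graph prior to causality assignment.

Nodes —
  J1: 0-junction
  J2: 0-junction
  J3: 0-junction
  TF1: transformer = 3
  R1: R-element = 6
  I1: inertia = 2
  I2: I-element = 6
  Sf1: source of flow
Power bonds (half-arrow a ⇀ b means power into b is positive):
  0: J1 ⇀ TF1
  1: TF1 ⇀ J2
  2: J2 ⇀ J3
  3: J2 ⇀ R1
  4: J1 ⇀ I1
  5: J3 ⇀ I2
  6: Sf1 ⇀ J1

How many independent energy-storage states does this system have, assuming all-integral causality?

#6 |Sf1  (source Sf1 imposes f)
#4 |I1  (I1 integral (f out))
#0 |J1  (J1: last free bond brings effort in)
#1 |TF1  (TF1 one-in-one-out from 0)
#5 |I2  (prefer integral on I2)
#2 |J3  (only one effort-in slot at J3)
#3 |J2  (closing 0-jn rule on J2)

2  (I1, I2 all integral)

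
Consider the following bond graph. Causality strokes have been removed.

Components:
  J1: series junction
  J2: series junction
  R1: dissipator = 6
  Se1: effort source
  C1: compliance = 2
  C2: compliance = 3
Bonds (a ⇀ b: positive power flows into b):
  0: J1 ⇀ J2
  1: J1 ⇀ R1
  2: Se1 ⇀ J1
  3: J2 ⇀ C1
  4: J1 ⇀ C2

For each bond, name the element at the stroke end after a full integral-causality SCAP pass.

bond 0 |J1
bond 1 |R1
bond 2 |J1
bond 3 |J2
bond 4 |J1

b2 stroke at J1  (Se1 fixes effort; stroke away)
b3 stroke at J2  (C1: C, integral causality)
b0 stroke at J1  (only one flow-in slot at J2)
b4 stroke at J1  (prefer integral on C2)
b1 stroke at R1  (J1 needs exactly one f-in)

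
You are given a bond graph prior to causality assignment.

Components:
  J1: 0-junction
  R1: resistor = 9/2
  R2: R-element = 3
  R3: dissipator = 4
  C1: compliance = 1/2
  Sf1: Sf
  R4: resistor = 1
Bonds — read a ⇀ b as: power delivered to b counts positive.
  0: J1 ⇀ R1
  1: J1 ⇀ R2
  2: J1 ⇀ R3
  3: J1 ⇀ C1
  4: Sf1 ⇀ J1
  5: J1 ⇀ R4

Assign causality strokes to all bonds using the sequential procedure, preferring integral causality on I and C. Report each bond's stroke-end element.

β4 |Sf1  (source Sf1 imposes f)
β3 |J1  (C1 outputs effort q/C1)
β0 |R1  (J1 effort already set via bond 3)
β1 |R2  (J1: bond 3 brought effort, rest push out)
β2 |R3  (0-jn J1 has e-setter on 3)
β5 |R4  (J1: bond 3 brought effort, rest push out)

β0 →R1
β1 →R2
β2 →R3
β3 →J1
β4 →Sf1
β5 →R4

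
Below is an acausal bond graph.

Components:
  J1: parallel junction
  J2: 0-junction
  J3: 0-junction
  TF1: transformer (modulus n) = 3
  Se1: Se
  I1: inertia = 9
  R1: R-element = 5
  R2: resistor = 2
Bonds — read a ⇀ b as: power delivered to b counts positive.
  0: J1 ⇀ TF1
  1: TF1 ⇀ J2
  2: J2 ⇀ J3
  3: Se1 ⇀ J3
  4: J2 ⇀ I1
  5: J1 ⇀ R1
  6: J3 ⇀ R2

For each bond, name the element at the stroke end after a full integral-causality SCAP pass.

b3 stroke→J3  (Se1 fixes effort; stroke away)
b2 stroke→J2  (0-jn J3 has e-setter on 3)
b6 stroke→R2  (J3: bond 3 brought effort, rest push out)
b1 stroke→TF1  (common-e at J2 fixed by 2)
b4 stroke→I1  (J2 effort already set via bond 2)
b0 stroke→J1  (through TF1, causality passes straight; one stroke at TF1)
b5 stroke→R1  (0-jn J1 has e-setter on 0)

bond 0 stroke at J1
bond 1 stroke at TF1
bond 2 stroke at J2
bond 3 stroke at J3
bond 4 stroke at I1
bond 5 stroke at R1
bond 6 stroke at R2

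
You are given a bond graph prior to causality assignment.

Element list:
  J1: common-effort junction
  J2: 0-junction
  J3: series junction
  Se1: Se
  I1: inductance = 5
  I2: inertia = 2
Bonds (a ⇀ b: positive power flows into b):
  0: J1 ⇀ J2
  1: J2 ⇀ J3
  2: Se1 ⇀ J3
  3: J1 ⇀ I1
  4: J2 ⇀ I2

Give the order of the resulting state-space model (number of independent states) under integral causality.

2  (I1, I2 all integral)

bond 2 →J3  (Se1 fixes effort; stroke away)
bond 1 →J2  (J3 needs exactly one f-in)
bond 0 →J1  (J2: bond 1 brought effort, rest push out)
bond 4 →I2  (0-jn J2 has e-setter on 1)
bond 3 →I1  (common-e at J1 fixed by 0)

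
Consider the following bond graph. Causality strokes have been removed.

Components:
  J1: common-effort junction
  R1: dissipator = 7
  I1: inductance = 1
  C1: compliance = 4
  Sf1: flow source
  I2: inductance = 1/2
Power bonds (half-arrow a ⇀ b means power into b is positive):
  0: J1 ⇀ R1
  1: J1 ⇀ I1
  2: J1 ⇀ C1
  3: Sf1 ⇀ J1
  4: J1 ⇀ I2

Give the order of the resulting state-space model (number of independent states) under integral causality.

3  (C1, I1, I2 all integral)

bond 3 →Sf1  (source Sf1 imposes f)
bond 1 →I1  (I1 outputs flow p/I1)
bond 2 →J1  (C1 integral (e out))
bond 0 →R1  (J1: bond 2 brought effort, rest push out)
bond 4 →I2  (common-e at J1 fixed by 2)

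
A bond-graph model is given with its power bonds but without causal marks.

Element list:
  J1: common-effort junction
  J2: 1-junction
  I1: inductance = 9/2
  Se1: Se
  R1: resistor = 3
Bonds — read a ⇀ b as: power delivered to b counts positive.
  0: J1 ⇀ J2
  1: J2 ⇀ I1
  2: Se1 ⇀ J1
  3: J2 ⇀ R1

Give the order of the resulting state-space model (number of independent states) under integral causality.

1  (I1 all integral)

#2 stroke at J1  (Se1 fixes effort; stroke away)
#0 stroke at J2  (common-e at J1 fixed by 2)
#1 stroke at I1  (I1 outputs flow p/I1)
#3 stroke at J2  (1-jn J2 has f-setter on 1)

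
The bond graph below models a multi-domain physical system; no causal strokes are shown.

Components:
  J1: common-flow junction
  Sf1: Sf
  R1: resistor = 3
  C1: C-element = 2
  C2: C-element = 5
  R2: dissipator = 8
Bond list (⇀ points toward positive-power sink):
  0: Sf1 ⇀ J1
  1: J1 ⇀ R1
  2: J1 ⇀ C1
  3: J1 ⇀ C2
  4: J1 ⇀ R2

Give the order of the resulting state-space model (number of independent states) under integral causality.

2  (C1, C2 all integral)

#0 →Sf1  (Sf1: flow source, stroke at near end)
#1 →J1  (common-f at J1 fixed by 0)
#2 →J1  (common-f at J1 fixed by 0)
#3 →J1  (common-f at J1 fixed by 0)
#4 →J1  (common-f at J1 fixed by 0)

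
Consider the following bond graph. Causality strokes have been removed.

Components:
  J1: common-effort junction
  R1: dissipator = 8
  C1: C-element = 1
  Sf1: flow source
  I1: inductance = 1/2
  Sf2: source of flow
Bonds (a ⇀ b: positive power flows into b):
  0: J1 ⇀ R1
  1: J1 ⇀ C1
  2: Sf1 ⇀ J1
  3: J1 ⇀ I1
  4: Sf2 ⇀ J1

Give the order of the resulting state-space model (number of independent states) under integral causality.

#2 →Sf1  (source Sf1 imposes f)
#4 →Sf2  (Sf2 fixes flow; stroke at Sf2)
#1 →J1  (C1 integral (e out))
#0 →R1  (J1 effort already set via bond 1)
#3 →I1  (J1: bond 1 brought effort, rest push out)

2  (C1, I1 all integral)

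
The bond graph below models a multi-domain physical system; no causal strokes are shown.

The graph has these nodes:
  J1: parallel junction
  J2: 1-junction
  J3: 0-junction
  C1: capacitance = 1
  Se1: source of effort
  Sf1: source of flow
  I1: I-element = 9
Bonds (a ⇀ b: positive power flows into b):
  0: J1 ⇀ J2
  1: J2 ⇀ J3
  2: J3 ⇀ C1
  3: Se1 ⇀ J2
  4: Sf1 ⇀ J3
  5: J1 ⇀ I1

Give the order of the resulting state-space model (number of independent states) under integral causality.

#3 →J2  (Se1 (Se) sets effort on bond)
#4 →Sf1  (source Sf1 imposes f)
#2 →J3  (C1 outputs effort q/C1)
#1 →J2  (common-e at J3 fixed by 2)
#0 →J1  (only one flow-in slot at J2)
#5 →I1  (J1: bond 0 brought effort, rest push out)

2  (C1, I1 all integral)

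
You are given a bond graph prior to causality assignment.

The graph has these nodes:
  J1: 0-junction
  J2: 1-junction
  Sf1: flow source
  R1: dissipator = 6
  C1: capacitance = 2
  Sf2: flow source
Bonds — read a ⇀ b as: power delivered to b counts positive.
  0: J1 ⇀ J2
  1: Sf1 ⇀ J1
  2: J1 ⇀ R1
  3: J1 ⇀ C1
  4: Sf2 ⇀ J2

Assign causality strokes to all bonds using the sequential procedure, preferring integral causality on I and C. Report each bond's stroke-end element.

b1 stroke→Sf1  (Sf1 fixes flow; stroke at Sf1)
b4 stroke→Sf2  (Sf2 (Sf) sets flow on bond)
b0 stroke→J2  (common-f at J2 fixed by 4)
b3 stroke→J1  (C1 outputs effort q/C1)
b2 stroke→R1  (common-e at J1 fixed by 3)

bond 0 stroke→J2
bond 1 stroke→Sf1
bond 2 stroke→R1
bond 3 stroke→J1
bond 4 stroke→Sf2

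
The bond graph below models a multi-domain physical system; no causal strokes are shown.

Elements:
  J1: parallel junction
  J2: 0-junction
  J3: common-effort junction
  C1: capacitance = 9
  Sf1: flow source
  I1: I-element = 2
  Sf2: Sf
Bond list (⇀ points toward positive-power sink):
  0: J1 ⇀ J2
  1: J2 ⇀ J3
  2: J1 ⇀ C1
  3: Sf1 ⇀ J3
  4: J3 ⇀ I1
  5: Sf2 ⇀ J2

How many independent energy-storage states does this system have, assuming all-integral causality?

#3 |Sf1  (Sf1 (Sf) sets flow on bond)
#5 |Sf2  (Sf2 fixes flow; stroke at Sf2)
#2 |J1  (C1: C, integral causality)
#0 |J2  (J1 effort already set via bond 2)
#1 |J3  (J2: bond 0 brought effort, rest push out)
#4 |I1  (0-jn J3 has e-setter on 1)

2  (C1, I1 all integral)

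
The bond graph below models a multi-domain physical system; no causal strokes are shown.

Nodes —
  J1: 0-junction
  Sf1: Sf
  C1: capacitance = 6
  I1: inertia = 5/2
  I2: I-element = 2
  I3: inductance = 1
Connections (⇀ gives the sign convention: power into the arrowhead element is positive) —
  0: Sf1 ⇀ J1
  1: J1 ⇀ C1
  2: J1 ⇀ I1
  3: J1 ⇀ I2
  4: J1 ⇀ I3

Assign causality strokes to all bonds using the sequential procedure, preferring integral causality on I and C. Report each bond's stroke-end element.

b0 →Sf1  (Sf1 fixes flow; stroke at Sf1)
b1 →J1  (C1: C, integral causality)
b2 →I1  (common-e at J1 fixed by 1)
b3 →I2  (J1 effort already set via bond 1)
b4 →I3  (0-jn J1 has e-setter on 1)

β0 stroke at Sf1
β1 stroke at J1
β2 stroke at I1
β3 stroke at I2
β4 stroke at I3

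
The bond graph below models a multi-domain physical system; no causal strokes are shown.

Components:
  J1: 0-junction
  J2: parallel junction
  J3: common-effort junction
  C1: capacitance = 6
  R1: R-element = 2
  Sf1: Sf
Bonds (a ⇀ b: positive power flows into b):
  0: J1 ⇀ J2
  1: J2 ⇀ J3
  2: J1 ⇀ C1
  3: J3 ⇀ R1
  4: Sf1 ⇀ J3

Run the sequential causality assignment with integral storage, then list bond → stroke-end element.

b4 stroke→Sf1  (Sf1 (Sf) sets flow on bond)
b2 stroke→J1  (C1 outputs effort q/C1)
b0 stroke→J2  (common-e at J1 fixed by 2)
b1 stroke→J3  (0-jn J2 has e-setter on 0)
b3 stroke→R1  (0-jn J3 has e-setter on 1)

b0 →J2
b1 →J3
b2 →J1
b3 →R1
b4 →Sf1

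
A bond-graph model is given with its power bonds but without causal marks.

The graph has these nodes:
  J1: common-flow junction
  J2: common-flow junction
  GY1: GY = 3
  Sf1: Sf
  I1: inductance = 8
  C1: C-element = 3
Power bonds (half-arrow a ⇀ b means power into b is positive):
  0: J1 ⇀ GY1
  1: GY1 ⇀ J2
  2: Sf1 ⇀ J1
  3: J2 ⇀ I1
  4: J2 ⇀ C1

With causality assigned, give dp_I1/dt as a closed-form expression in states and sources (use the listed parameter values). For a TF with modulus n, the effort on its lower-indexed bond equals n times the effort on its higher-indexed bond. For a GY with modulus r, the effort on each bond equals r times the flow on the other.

dp_I1/dt = 3*F_Sf1 - q_C1/3

bond 2 |Sf1  (source Sf1 imposes f)
bond 0 |J1  (J1: bond 2 brought flow, rest push out)
bond 1 |J2  (through GY1, causality inverts; strokes same side of GY1)
bond 3 |I1  (I1 outputs flow p/I1)
bond 4 |J2  (J2 flow already set via bond 3)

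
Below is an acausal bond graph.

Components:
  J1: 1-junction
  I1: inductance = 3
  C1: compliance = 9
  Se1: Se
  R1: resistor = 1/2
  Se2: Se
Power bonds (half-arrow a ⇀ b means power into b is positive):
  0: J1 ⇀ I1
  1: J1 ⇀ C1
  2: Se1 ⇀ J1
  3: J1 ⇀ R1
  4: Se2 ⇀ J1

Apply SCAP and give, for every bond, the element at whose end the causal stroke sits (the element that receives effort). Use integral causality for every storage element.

bond 0 |I1
bond 1 |J1
bond 2 |J1
bond 3 |J1
bond 4 |J1

b2 |J1  (source Se1 imposes e)
b4 |J1  (Se2 fixes effort; stroke away)
b0 |I1  (I1 integral (f out))
b1 |J1  (common-f at J1 fixed by 0)
b3 |J1  (J1: bond 0 brought flow, rest push out)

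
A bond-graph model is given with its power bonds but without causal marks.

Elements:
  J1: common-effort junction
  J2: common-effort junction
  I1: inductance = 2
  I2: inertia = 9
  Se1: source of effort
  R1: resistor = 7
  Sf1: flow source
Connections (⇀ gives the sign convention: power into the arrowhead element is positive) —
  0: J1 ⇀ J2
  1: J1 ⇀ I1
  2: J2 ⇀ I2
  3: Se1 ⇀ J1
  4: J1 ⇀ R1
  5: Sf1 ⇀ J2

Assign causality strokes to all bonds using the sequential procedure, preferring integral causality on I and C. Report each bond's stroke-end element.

bond 3 |J1  (Se1 fixes effort; stroke away)
bond 5 |Sf1  (source Sf1 imposes f)
bond 0 |J2  (J1 effort already set via bond 3)
bond 1 |I1  (J1 effort already set via bond 3)
bond 4 |R1  (0-jn J1 has e-setter on 3)
bond 2 |I2  (J2: bond 0 brought effort, rest push out)

b0 stroke at J2
b1 stroke at I1
b2 stroke at I2
b3 stroke at J1
b4 stroke at R1
b5 stroke at Sf1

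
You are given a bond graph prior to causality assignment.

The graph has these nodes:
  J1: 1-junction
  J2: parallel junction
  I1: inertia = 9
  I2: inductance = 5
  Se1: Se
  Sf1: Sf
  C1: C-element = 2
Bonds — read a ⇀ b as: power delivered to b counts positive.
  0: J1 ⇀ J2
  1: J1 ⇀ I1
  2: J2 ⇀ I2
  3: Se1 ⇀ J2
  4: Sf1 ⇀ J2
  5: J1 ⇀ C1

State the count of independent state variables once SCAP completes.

3  (C1, I1, I2 all integral)

bond 3 stroke→J2  (Se1 (Se) sets effort on bond)
bond 4 stroke→Sf1  (Sf1 (Sf) sets flow on bond)
bond 0 stroke→J1  (common-e at J2 fixed by 3)
bond 2 stroke→I2  (common-e at J2 fixed by 3)
bond 1 stroke→I1  (I1: I, integral causality)
bond 5 stroke→J1  (common-f at J1 fixed by 1)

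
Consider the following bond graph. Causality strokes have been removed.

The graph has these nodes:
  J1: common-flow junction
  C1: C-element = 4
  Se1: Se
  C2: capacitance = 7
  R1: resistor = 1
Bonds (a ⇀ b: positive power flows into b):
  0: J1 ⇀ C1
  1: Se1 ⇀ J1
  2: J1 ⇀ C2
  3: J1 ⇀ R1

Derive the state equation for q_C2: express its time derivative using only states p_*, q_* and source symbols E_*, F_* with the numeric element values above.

dq_C2/dt = E_Se1 - q_C1/4 - q_C2/7

β1 stroke at J1  (Se1 (Se) sets effort on bond)
β0 stroke at J1  (C1 integral (e out))
β2 stroke at J1  (prefer integral on C2)
β3 stroke at R1  (J1 needs exactly one f-in)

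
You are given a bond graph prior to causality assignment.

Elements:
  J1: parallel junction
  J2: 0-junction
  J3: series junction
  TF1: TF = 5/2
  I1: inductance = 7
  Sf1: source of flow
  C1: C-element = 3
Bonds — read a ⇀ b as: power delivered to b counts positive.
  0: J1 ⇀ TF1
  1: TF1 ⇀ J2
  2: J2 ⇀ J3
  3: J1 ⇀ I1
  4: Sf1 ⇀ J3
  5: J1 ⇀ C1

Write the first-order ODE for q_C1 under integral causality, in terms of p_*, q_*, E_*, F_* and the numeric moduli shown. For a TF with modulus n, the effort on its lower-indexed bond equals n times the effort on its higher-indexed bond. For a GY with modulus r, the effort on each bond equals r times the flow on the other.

dq_C1/dt = -2*F_Sf1/5 - p_I1/7

bond 4 |Sf1  (Sf1 (Sf) sets flow on bond)
bond 2 |J3  (common-f at J3 fixed by 4)
bond 1 |J2  (J2: last free bond brings effort in)
bond 0 |TF1  (through TF1, causality passes straight; one stroke at TF1)
bond 3 |I1  (prefer integral on I1)
bond 5 |J1  (closing 0-jn rule on J1)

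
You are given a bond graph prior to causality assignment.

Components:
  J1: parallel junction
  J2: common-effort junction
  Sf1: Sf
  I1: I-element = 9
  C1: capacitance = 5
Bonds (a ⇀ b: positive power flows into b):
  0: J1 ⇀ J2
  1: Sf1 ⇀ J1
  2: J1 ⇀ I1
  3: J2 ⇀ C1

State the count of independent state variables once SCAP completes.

bond 1 stroke at Sf1  (Sf1 (Sf) sets flow on bond)
bond 2 stroke at I1  (prefer integral on I1)
bond 0 stroke at J1  (only one effort-in slot at J1)
bond 3 stroke at J2  (only one effort-in slot at J2)

2  (C1, I1 all integral)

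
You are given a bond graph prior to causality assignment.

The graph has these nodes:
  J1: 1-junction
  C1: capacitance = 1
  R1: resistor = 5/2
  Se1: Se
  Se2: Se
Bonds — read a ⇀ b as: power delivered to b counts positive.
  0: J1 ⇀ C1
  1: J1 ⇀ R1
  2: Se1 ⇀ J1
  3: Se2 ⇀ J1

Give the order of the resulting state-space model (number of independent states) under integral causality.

β2 stroke→J1  (Se1: effort source, stroke at far end)
β3 stroke→J1  (Se2 (Se) sets effort on bond)
β0 stroke→J1  (C1 outputs effort q/C1)
β1 stroke→R1  (J1 needs exactly one f-in)

1  (C1 all integral)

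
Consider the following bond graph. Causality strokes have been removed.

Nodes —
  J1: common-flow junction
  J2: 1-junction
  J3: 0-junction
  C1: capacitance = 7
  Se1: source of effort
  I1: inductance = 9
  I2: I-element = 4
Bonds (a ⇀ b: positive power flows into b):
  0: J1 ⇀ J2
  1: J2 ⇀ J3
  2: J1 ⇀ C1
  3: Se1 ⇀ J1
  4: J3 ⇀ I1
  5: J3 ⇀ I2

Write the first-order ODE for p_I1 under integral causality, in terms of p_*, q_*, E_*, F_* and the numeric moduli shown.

dp_I1/dt = E_Se1 - q_C1/7

bond 3 stroke at J1  (Se1 fixes effort; stroke away)
bond 2 stroke at J1  (C1: C, integral causality)
bond 0 stroke at J2  (closing 1-jn rule on J1)
bond 1 stroke at J3  (J2: last free bond brings flow in)
bond 4 stroke at I1  (J3 effort already set via bond 1)
bond 5 stroke at I2  (common-e at J3 fixed by 1)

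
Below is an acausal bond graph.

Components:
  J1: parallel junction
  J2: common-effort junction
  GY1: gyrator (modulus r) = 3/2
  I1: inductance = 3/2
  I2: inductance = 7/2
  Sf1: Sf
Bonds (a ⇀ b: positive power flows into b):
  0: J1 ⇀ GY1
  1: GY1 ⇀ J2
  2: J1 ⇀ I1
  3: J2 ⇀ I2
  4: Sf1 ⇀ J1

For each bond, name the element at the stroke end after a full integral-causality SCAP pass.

bond 4 →Sf1  (Sf1 fixes flow; stroke at Sf1)
bond 2 →I1  (prefer integral on I1)
bond 0 →J1  (J1 needs exactly one e-in)
bond 1 →J2  (GY1 both-in/both-out from 0)
bond 3 →I2  (J2: bond 1 brought effort, rest push out)

b0 →J1
b1 →J2
b2 →I1
b3 →I2
b4 →Sf1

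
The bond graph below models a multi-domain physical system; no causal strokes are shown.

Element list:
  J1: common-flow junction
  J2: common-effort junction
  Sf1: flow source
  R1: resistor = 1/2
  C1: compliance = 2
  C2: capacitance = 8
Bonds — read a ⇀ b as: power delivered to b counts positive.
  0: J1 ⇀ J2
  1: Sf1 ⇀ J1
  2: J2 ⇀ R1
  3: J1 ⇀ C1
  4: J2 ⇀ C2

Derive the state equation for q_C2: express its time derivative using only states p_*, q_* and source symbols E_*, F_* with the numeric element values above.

dq_C2/dt = F_Sf1 - q_C2/4

β1 |Sf1  (Sf1 fixes flow; stroke at Sf1)
β0 |J1  (1-jn J1 has f-setter on 1)
β3 |J1  (J1 flow already set via bond 1)
β4 |J2  (C2 outputs effort q/C2)
β2 |R1  (J2: bond 4 brought effort, rest push out)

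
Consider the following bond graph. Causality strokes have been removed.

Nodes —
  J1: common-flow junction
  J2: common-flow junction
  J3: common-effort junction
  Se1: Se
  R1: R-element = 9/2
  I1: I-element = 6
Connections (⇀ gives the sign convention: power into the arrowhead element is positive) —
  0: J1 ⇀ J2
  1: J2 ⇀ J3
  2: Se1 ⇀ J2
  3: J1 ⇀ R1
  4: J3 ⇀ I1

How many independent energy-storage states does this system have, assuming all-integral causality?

1  (I1 all integral)

β2 stroke→J2  (Se1 fixes effort; stroke away)
β4 stroke→I1  (prefer integral on I1)
β1 stroke→J3  (only one effort-in slot at J3)
β0 stroke→J2  (1-jn J2 has f-setter on 1)
β3 stroke→J1  (J1: bond 0 brought flow, rest push out)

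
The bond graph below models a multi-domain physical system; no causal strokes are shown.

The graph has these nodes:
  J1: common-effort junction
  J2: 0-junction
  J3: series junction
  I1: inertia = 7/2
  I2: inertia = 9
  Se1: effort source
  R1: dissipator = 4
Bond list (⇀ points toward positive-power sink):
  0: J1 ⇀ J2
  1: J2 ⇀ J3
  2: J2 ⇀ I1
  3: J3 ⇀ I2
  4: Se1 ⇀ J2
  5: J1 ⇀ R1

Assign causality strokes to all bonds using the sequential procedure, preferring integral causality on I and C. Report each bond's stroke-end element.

b4 |J2  (Se1 (Se) sets effort on bond)
b0 |J1  (common-e at J2 fixed by 4)
b1 |J3  (J2: bond 4 brought effort, rest push out)
b2 |I1  (common-e at J2 fixed by 4)
b3 |I2  (J3: last free bond brings flow in)
b5 |R1  (J1: bond 0 brought effort, rest push out)

#0 stroke at J1
#1 stroke at J3
#2 stroke at I1
#3 stroke at I2
#4 stroke at J2
#5 stroke at R1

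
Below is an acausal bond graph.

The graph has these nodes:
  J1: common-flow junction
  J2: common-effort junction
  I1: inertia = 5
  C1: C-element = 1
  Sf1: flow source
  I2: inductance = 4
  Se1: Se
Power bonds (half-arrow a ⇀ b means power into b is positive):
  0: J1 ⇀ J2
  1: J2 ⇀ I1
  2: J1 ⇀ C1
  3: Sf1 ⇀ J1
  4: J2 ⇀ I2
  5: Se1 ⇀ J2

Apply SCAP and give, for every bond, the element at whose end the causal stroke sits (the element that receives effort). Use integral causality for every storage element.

bond 0 →J1
bond 1 →I1
bond 2 →J1
bond 3 →Sf1
bond 4 →I2
bond 5 →J2

β3 stroke at Sf1  (Sf1: flow source, stroke at near end)
β5 stroke at J2  (Se1 (Se) sets effort on bond)
β0 stroke at J1  (J1: bond 3 brought flow, rest push out)
β2 stroke at J1  (J1: bond 3 brought flow, rest push out)
β1 stroke at I1  (J2: bond 5 brought effort, rest push out)
β4 stroke at I2  (J2: bond 5 brought effort, rest push out)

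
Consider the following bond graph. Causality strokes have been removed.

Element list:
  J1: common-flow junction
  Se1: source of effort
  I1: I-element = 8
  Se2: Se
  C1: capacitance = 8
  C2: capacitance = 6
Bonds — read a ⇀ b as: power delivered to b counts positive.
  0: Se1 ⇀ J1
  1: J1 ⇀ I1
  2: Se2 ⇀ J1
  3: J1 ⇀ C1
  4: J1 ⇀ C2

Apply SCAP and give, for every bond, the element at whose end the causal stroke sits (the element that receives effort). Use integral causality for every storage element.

b0 →J1
b1 →I1
b2 →J1
b3 →J1
b4 →J1

b0 stroke→J1  (Se1 fixes effort; stroke away)
b2 stroke→J1  (Se2: effort source, stroke at far end)
b1 stroke→I1  (I1 integral (f out))
b3 stroke→J1  (J1: bond 1 brought flow, rest push out)
b4 stroke→J1  (common-f at J1 fixed by 1)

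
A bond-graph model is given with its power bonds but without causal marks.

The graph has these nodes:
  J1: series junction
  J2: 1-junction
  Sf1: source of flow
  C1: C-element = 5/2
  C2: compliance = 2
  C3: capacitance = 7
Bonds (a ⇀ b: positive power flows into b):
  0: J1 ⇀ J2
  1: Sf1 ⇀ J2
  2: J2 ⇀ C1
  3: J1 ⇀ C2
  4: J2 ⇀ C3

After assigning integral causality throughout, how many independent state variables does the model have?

3  (C1, C2, C3 all integral)

β1 |Sf1  (Sf1 (Sf) sets flow on bond)
β0 |J2  (1-jn J2 has f-setter on 1)
β2 |J2  (common-f at J2 fixed by 1)
β4 |J2  (J2 flow already set via bond 1)
β3 |J1  (J1: bond 0 brought flow, rest push out)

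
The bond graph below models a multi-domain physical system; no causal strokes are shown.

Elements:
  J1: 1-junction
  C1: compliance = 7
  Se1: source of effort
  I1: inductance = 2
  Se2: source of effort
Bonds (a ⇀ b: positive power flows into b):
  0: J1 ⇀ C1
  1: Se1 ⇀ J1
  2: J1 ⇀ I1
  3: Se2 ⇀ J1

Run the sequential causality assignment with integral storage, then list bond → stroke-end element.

β1 stroke→J1  (Se1 (Se) sets effort on bond)
β3 stroke→J1  (Se2 (Se) sets effort on bond)
β0 stroke→J1  (C1 integral (e out))
β2 stroke→I1  (only one flow-in slot at J1)

β0 stroke→J1
β1 stroke→J1
β2 stroke→I1
β3 stroke→J1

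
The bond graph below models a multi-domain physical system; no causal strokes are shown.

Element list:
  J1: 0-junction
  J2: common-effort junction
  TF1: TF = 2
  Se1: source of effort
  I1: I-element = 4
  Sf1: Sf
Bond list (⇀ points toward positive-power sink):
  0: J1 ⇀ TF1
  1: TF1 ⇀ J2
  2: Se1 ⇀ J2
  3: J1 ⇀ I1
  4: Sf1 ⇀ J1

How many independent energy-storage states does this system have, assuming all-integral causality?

bond 2 stroke→J2  (Se1 fixes effort; stroke away)
bond 4 stroke→Sf1  (Sf1 fixes flow; stroke at Sf1)
bond 1 stroke→TF1  (J2 effort already set via bond 2)
bond 0 stroke→J1  (through TF1, causality passes straight; one stroke at TF1)
bond 3 stroke→I1  (J1 effort already set via bond 0)

1  (I1 all integral)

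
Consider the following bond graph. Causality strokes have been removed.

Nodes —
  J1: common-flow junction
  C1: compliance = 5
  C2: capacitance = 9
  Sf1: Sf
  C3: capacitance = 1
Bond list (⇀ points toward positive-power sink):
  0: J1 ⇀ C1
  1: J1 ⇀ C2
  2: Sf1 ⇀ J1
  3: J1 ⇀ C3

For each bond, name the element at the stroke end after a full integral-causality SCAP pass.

#2 stroke at Sf1  (Sf1 fixes flow; stroke at Sf1)
#0 stroke at J1  (J1 flow already set via bond 2)
#1 stroke at J1  (common-f at J1 fixed by 2)
#3 stroke at J1  (J1 flow already set via bond 2)

β0 |J1
β1 |J1
β2 |Sf1
β3 |J1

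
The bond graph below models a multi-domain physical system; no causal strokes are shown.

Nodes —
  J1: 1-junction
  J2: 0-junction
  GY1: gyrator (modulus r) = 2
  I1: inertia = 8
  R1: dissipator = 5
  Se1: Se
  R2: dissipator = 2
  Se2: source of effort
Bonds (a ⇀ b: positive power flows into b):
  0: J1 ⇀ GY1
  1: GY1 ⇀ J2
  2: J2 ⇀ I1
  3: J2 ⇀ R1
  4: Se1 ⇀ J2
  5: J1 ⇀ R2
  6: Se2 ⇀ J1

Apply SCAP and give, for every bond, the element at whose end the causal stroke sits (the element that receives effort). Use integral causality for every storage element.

bond 0 stroke at GY1
bond 1 stroke at GY1
bond 2 stroke at I1
bond 3 stroke at R1
bond 4 stroke at J2
bond 5 stroke at J1
bond 6 stroke at J1

bond 4 →J2  (Se1 fixes effort; stroke away)
bond 6 →J1  (Se2: effort source, stroke at far end)
bond 1 →GY1  (common-e at J2 fixed by 4)
bond 2 →I1  (J2: bond 4 brought effort, rest push out)
bond 3 →R1  (0-jn J2 has e-setter on 4)
bond 0 →GY1  (through GY1, causality inverts; strokes same side of GY1)
bond 5 →J1  (J1: bond 0 brought flow, rest push out)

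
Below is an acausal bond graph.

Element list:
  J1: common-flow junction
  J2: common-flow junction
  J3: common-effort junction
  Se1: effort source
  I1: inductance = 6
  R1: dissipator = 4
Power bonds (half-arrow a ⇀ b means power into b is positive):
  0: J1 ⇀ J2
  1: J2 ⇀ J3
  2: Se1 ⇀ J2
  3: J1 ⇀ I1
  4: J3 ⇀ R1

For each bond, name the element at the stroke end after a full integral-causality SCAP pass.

#2 stroke→J2  (source Se1 imposes e)
#3 stroke→I1  (I1 integral (f out))
#0 stroke→J1  (J1: bond 3 brought flow, rest push out)
#1 stroke→J2  (common-f at J2 fixed by 0)
#4 stroke→J3  (only one effort-in slot at J3)

#0 →J1
#1 →J2
#2 →J2
#3 →I1
#4 →J3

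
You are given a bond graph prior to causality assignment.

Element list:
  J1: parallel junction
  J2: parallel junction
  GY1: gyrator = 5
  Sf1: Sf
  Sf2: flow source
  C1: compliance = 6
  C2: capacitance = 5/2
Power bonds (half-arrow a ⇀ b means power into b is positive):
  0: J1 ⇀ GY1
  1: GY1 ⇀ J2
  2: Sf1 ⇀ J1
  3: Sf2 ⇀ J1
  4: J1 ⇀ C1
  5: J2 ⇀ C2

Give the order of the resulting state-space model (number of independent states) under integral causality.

b2 stroke→Sf1  (source Sf1 imposes f)
b3 stroke→Sf2  (Sf2 (Sf) sets flow on bond)
b4 stroke→J1  (prefer integral on C1)
b0 stroke→GY1  (0-jn J1 has e-setter on 4)
b1 stroke→GY1  (GY GY1: same side as bond 0)
b5 stroke→J2  (J2 needs exactly one e-in)

2  (C1, C2 all integral)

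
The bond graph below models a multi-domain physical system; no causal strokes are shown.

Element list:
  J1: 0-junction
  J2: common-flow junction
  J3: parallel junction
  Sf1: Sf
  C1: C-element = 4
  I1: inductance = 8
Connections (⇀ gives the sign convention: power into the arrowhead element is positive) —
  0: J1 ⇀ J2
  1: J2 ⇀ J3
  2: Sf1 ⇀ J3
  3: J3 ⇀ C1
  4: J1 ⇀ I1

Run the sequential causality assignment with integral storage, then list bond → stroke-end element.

bond 0 stroke→J1
bond 1 stroke→J2
bond 2 stroke→Sf1
bond 3 stroke→J3
bond 4 stroke→I1

#2 |Sf1  (Sf1: flow source, stroke at near end)
#3 |J3  (C1: C, integral causality)
#1 |J2  (common-e at J3 fixed by 3)
#0 |J1  (closing 1-jn rule on J2)
#4 |I1  (J1: bond 0 brought effort, rest push out)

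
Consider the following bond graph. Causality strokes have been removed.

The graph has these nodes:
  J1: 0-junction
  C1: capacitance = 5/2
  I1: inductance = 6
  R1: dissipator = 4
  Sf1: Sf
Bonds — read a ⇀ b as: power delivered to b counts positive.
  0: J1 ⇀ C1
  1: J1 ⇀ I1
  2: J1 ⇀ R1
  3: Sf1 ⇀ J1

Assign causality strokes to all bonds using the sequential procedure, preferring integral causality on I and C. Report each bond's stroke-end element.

β3 →Sf1  (source Sf1 imposes f)
β0 →J1  (C1 outputs effort q/C1)
β1 →I1  (J1: bond 0 brought effort, rest push out)
β2 →R1  (0-jn J1 has e-setter on 0)

β0 stroke at J1
β1 stroke at I1
β2 stroke at R1
β3 stroke at Sf1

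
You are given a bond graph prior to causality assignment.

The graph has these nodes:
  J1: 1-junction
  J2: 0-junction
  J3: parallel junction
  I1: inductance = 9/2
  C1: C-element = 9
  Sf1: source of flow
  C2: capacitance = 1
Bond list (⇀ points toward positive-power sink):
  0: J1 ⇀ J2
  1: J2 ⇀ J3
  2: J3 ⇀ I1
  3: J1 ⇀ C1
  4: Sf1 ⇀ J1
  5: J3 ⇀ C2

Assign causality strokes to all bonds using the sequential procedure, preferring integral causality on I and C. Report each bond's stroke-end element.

bond 0 stroke at J1
bond 1 stroke at J2
bond 2 stroke at I1
bond 3 stroke at J1
bond 4 stroke at Sf1
bond 5 stroke at J3

bond 4 stroke→Sf1  (Sf1 fixes flow; stroke at Sf1)
bond 0 stroke→J1  (J1: bond 4 brought flow, rest push out)
bond 3 stroke→J1  (J1: bond 4 brought flow, rest push out)
bond 1 stroke→J2  (J2 needs exactly one e-in)
bond 2 stroke→I1  (I1: I, integral causality)
bond 5 stroke→J3  (closing 0-jn rule on J3)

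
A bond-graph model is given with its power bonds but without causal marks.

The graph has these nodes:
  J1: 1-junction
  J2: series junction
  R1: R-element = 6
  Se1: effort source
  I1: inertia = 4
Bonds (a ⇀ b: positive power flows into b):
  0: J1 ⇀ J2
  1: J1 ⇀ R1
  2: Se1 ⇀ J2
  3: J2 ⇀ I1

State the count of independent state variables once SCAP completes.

1  (I1 all integral)

b2 |J2  (Se1 (Se) sets effort on bond)
b3 |I1  (I1 outputs flow p/I1)
b0 |J2  (1-jn J2 has f-setter on 3)
b1 |J1  (1-jn J1 has f-setter on 0)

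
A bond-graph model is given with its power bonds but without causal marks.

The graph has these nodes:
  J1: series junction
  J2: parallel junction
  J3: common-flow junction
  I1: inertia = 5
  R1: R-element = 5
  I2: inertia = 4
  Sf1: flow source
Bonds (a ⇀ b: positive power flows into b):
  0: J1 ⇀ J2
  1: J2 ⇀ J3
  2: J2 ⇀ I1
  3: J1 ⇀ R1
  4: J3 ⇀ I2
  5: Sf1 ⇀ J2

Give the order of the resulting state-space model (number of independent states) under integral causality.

2  (I1, I2 all integral)

bond 5 stroke at Sf1  (Sf1: flow source, stroke at near end)
bond 2 stroke at I1  (prefer integral on I1)
bond 4 stroke at I2  (I2: I, integral causality)
bond 1 stroke at J3  (J3 flow already set via bond 4)
bond 0 stroke at J2  (J2: last free bond brings effort in)
bond 3 stroke at J1  (J1: bond 0 brought flow, rest push out)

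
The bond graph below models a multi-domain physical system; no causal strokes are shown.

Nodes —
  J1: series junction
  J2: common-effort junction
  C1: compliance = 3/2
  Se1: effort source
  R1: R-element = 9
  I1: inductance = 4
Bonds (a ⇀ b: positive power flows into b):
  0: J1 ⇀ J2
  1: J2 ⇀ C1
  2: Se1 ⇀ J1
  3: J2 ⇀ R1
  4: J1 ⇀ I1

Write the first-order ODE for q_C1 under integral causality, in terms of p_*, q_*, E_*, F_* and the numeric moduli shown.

bond 2 stroke at J1  (source Se1 imposes e)
bond 1 stroke at J2  (prefer integral on C1)
bond 0 stroke at J1  (0-jn J2 has e-setter on 1)
bond 3 stroke at R1  (J2 effort already set via bond 1)
bond 4 stroke at I1  (only one flow-in slot at J1)

dq_C1/dt = p_I1/4 - 2*q_C1/27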